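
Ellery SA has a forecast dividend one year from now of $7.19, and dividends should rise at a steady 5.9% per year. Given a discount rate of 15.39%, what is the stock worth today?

$75.76

Gordon growth model: P₀ = D₁/(r − g), with D₁ = 7.19 given directly.
P₀ = 7.1900 / (0.1539 − 0.059) = 7.1900 / 0.0949 = 75.7640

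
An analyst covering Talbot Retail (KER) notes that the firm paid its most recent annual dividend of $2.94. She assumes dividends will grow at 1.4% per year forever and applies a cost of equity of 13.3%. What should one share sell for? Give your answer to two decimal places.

Gordon growth model: P₀ = D₁/(r − g). D₁ = 2.94 × (1 + 0.014) = 2.9812.
P₀ = 2.9812 / (0.133 − 0.014) = 2.9812 / 0.119 = 25.0518

$25.05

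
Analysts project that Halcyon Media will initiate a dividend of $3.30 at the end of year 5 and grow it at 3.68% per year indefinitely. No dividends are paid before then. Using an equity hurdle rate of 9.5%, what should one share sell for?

$39.44

Deferred-dividend DDM. At t=4 the remaining stream is a growing perpetuity with first payment D_5 = 3.30.
V_4 = D_5/(r−g) = 3.30/(0.095−0.0368) = 56.7010
P₀ = V_4/(1+r)^4 = 56.7010/(1+0.095)^4 = 39.4398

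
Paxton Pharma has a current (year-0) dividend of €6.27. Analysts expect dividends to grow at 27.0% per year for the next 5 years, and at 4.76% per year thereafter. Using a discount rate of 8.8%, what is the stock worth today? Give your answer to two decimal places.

€403.40

Two-stage DDM. Project D₁…D_5 at 0.27, terminal growth 0.0476, discount at r = 0.088.
D_1 = 7.9629
D_2 = 10.1129
D_3 = 12.8434
D_4 = 16.3111
D_5 = 20.7151
Terminal value at t=5: TV = D_6/(r−g) = 21.7011/(0.088−0.0476) = 537.1558
P₀ = 7.9629/(1+0.088)^1 + 10.1129/(1+0.088)^2 + 12.8434/(1+0.088)^3 + 16.3111/(1+0.088)^4 + 20.7151/(1+0.088)^5 + 537.1558/(1+0.088)^5 = 403.3971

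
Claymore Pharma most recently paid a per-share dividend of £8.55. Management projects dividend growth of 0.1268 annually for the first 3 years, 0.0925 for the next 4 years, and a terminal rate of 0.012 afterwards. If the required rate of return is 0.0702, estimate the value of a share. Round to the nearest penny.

£258.95

Three-stage DDM. Project D₁…D_7; terminal Gordon value at t=7 with g = 0.012; discount at r = 0.0702.
D_1 = 9.6341
D_2 = 10.8557
D_3 = 12.2323
D_4 = 13.3637
D_5 = 14.5999
D_6 = 15.9504
D_7 = 17.4258
TV_7 = 17.6349/(0.0702−0.012) = 303.0051
P₀ = Σ Dₜ/(1+r)ᵗ + TV_7/(1+r)^7 = 258.9512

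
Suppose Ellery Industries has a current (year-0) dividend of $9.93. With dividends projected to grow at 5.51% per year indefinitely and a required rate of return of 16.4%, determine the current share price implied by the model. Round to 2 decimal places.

$96.21

Gordon growth model: P₀ = D₁/(r − g). D₁ = 9.93 × (1 + 0.0551) = 10.4771.
P₀ = 10.4771 / (0.164 − 0.0551) = 10.4771 / 0.1089 = 96.2088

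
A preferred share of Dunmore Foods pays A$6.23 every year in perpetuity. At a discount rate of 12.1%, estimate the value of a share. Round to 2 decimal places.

A$51.49

Zero-growth DDM (perpetuity): P₀ = D/r = 6.23 / 0.121 = 51.4876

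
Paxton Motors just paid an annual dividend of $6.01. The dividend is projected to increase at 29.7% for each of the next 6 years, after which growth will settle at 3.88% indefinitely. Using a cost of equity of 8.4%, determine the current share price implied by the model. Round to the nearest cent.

$476.04

Two-stage DDM. Project D₁…D_6 at 0.297, terminal growth 0.0388, discount at r = 0.084.
D_1 = 7.7950
D_2 = 10.1101
D_3 = 13.1128
D_4 = 17.0073
D_5 = 22.0584
D_6 = 28.6098
Terminal value at t=6: TV = D_7/(r−g) = 29.7198/(0.084−0.0388) = 657.5183
P₀ = 7.7950/(1+0.084)^1 + 10.1101/(1+0.084)^2 + 13.1128/(1+0.084)^3 + 17.0073/(1+0.084)^4 + 22.0584/(1+0.084)^5 + 28.6098/(1+0.084)^6 + 657.5183/(1+0.084)^6 = 476.0364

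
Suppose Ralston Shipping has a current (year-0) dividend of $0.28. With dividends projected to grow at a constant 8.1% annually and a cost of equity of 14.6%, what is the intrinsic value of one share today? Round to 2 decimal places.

Gordon growth model: P₀ = D₁/(r − g). D₁ = 0.28 × (1 + 0.081) = 0.3027.
P₀ = 0.3027 / (0.146 − 0.081) = 0.3027 / 0.065 = 4.6566

$4.66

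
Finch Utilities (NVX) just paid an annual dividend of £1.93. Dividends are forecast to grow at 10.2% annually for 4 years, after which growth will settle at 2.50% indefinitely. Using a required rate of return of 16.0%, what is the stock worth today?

£18.74

Two-stage DDM. Project D₁…D_4 at 0.102, terminal growth 0.025, discount at r = 0.16.
D_1 = 2.1269
D_2 = 2.3438
D_3 = 2.5829
D_4 = 2.8463
Terminal value at t=4: TV = D_5/(r−g) = 2.9175/(0.16−0.025) = 21.6109
P₀ = 2.1269/(1+0.16)^1 + 2.3438/(1+0.16)^2 + 2.5829/(1+0.16)^3 + 2.8463/(1+0.16)^4 + 21.6109/(1+0.16)^4 = 18.7376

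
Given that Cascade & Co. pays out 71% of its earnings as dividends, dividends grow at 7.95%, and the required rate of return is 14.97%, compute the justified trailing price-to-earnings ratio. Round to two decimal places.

10.92

Justified trailing P/E = b(1+g)/(r−g) = 0.71×(1+0.0795)/(0.1497−0.0795) = 10.9180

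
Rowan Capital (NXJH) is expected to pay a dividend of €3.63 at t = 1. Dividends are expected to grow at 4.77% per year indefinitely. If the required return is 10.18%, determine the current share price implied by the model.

€67.10

Gordon growth model: P₀ = D₁/(r − g), with D₁ = 3.63 given directly.
P₀ = 3.6300 / (0.1018 − 0.0477) = 3.6300 / 0.0541 = 67.0980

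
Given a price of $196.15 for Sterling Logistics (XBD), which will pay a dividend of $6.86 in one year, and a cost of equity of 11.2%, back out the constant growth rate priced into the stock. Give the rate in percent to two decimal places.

7.70%

From P₀ = D₁/(r − g), the implied growth is g = r − D₁/P₀.
g = 0.112 − 6.86/196.15 = 0.112 − 0.03497 = 0.07703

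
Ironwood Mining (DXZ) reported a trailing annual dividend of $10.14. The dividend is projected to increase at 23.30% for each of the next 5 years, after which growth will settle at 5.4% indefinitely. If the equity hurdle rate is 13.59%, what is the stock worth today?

Two-stage DDM. Project D₁…D_5 at 0.233, terminal growth 0.054, discount at r = 0.1359.
D_1 = 12.5026
D_2 = 15.4157
D_3 = 19.0076
D_4 = 23.4364
D_5 = 28.8970
Terminal value at t=5: TV = D_6/(r−g) = 30.4575/(0.1359−0.054) = 371.8862
P₀ = 12.5026/(1+0.1359)^1 + 15.4157/(1+0.1359)^2 + 19.0076/(1+0.1359)^3 + 23.4364/(1+0.1359)^4 + 28.8970/(1+0.1359)^5 + 371.8862/(1+0.1359)^5 = 261.9392

$261.94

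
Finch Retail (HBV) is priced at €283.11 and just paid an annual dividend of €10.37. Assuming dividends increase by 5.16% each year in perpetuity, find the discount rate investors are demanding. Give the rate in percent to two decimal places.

Rearranging the constant-growth DDM: r = D₁/P₀ + g.
D₁ = 10.37 × (1 + 0.0516) = 10.9051.
r = 10.9051 / 283.11 + 0.0516 = 0.03852 + 0.0516 = 0.09012

9.01%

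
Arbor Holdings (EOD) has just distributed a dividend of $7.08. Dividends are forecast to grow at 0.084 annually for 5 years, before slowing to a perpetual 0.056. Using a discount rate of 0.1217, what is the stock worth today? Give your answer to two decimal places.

Two-stage DDM. Project D₁…D_5 at 0.084, terminal growth 0.056, discount at r = 0.1217.
D_1 = 7.6747
D_2 = 8.3194
D_3 = 9.0182
D_4 = 9.7758
D_5 = 10.5969
Terminal value at t=5: TV = D_6/(r−g) = 11.1903/(0.1217−0.056) = 170.3249
P₀ = 7.6747/(1+0.1217)^1 + 8.3194/(1+0.1217)^2 + 9.0182/(1+0.1217)^3 + 9.7758/(1+0.1217)^4 + 10.5969/(1+0.1217)^5 + 170.3249/(1+0.1217)^5 = 127.9034

$127.90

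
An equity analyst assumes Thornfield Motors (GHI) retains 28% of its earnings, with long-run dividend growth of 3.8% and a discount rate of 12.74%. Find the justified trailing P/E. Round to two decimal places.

8.36

Payout ratio b = 1 − 0.28 = 0.72.
Justified trailing P/E = b(1+g)/(r−g) = 0.72×(1+0.038)/(0.1274−0.038) = 8.3597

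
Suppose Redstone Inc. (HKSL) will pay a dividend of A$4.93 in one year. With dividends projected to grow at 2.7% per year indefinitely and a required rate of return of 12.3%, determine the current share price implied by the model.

Gordon growth model: P₀ = D₁/(r − g), with D₁ = 4.93 given directly.
P₀ = 4.9300 / (0.123 − 0.027) = 4.9300 / 0.096 = 51.3542

A$51.35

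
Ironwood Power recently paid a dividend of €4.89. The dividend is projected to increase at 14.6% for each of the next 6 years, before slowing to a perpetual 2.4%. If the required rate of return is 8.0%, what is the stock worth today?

€163.93

Two-stage DDM. Project D₁…D_6 at 0.146, terminal growth 0.024, discount at r = 0.08.
D_1 = 5.6039
D_2 = 6.4221
D_3 = 7.3597
D_4 = 8.4343
D_5 = 9.6657
D_6 = 11.0769
Terminal value at t=6: TV = D_7/(r−g) = 11.3427/(0.08−0.024) = 202.5482
P₀ = 5.6039/(1+0.08)^1 + 6.4221/(1+0.08)^2 + 7.3597/(1+0.08)^3 + 8.4343/(1+0.08)^4 + 9.6657/(1+0.08)^5 + 11.0769/(1+0.08)^6 + 202.5482/(1+0.08)^6 = 163.9349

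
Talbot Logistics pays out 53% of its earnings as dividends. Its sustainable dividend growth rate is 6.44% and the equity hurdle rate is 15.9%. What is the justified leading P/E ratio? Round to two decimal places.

5.60

Justified leading P/E = b/(r−g) = 0.53/(0.159−0.0644) = 5.6025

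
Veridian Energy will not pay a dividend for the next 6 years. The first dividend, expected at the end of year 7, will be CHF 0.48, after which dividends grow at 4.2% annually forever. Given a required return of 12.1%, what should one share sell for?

CHF 3.06

Deferred-dividend DDM. At t=6 the remaining stream is a growing perpetuity with first payment D_7 = 0.48.
V_6 = D_7/(r−g) = 0.48/(0.121−0.042) = 6.0759
P₀ = V_6/(1+r)^6 = 6.0759/(1+0.121)^6 = 3.0618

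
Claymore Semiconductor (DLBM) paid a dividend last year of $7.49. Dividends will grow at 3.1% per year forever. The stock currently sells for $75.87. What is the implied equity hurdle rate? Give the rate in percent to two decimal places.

13.28%

Rearranging the constant-growth DDM: r = D₁/P₀ + g.
D₁ = 7.49 × (1 + 0.031) = 7.7222.
r = 7.7222 / 75.87 + 0.031 = 0.10178 + 0.031 = 0.13278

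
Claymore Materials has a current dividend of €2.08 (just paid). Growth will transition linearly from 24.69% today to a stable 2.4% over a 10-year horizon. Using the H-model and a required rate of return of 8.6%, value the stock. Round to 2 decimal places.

H-model: P₀ = D₀[(1+g_L) + H(g_S−g_L)]/(r−g_L), with H = 10/2 = 5.
P₀ = 2.08 × [(1+0.024) + 5×(0.2469−0.024)] / (0.086−0.024)
   = 2.08 × 2.1385 / 0.062 = 71.7432

€71.74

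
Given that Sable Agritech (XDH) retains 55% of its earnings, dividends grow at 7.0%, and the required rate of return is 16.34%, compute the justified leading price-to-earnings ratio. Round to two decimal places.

Payout ratio b = 1 − 0.55 = 0.45.
Justified leading P/E = b/(r−g) = 0.45/(0.1634−0.07) = 4.8180

4.82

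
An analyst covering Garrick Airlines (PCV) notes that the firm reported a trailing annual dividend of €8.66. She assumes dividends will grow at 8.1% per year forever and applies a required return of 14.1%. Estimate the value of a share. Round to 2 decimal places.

€156.02

Gordon growth model: P₀ = D₁/(r − g). D₁ = 8.66 × (1 + 0.081) = 9.3615.
P₀ = 9.3615 / (0.141 − 0.081) = 9.3615 / 0.06 = 156.0243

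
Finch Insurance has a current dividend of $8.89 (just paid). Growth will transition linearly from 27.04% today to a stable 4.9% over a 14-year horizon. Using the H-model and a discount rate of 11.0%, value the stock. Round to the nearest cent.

H-model: P₀ = D₀[(1+g_L) + H(g_S−g_L)]/(r−g_L), with H = 14/2 = 7.
P₀ = 8.89 × [(1+0.049) + 7×(0.2704−0.049)] / (0.11−0.049)
   = 8.89 × 2.5988 / 0.061 = 378.7431

$378.74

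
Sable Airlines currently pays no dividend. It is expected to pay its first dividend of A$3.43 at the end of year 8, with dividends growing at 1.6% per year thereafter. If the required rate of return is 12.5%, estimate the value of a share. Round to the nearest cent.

A$13.80

Deferred-dividend DDM. At t=7 the remaining stream is a growing perpetuity with first payment D_8 = 3.43.
V_7 = D_8/(r−g) = 3.43/(0.125−0.016) = 31.4679
P₀ = V_7/(1+r)^7 = 31.4679/(1+0.125)^7 = 13.7975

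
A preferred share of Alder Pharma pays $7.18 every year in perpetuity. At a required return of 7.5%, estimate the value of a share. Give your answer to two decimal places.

$95.73

Zero-growth DDM (perpetuity): P₀ = D/r = 7.18 / 0.075 = 95.7333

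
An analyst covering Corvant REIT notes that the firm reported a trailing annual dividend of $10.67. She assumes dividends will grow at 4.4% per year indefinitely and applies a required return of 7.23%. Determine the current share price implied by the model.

Gordon growth model: P₀ = D₁/(r − g). D₁ = 10.67 × (1 + 0.044) = 11.1395.
P₀ = 11.1395 / (0.0723 − 0.044) = 11.1395 / 0.0283 = 393.6212

$393.62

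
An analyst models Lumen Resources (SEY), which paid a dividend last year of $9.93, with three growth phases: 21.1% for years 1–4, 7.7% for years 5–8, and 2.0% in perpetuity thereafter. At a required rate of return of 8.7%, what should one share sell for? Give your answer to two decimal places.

$336.64

Three-stage DDM. Project D₁…D_8; terminal Gordon value at t=8 with g = 0.02; discount at r = 0.087.
D_1 = 12.0252
D_2 = 14.5626
D_3 = 17.6353
D_4 = 21.3563
D_5 = 23.0007
D_6 = 24.7718
D_7 = 26.6792
D_8 = 28.7335
TV_8 = 29.3082/(0.087−0.02) = 437.4355
P₀ = Σ Dₜ/(1+r)ᵗ + TV_8/(1+r)^8 = 336.6374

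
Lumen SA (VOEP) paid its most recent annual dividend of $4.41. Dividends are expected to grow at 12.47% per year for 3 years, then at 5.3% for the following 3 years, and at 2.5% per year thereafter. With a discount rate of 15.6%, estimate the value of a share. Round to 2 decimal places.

$46.68

Three-stage DDM. Project D₁…D_6; terminal Gordon value at t=6 with g = 0.025; discount at r = 0.156.
D_1 = 4.9599
D_2 = 5.5784
D_3 = 6.2741
D_4 = 6.6066
D_5 = 6.9567
D_6 = 7.3254
TV_6 = 7.5086/(0.156−0.025) = 57.3174
P₀ = Σ Dₜ/(1+r)ᵗ + TV_6/(1+r)^6 = 46.6836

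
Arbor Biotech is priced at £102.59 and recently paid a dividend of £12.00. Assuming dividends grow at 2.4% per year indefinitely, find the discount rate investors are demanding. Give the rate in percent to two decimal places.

14.38%

Rearranging the constant-growth DDM: r = D₁/P₀ + g.
D₁ = 12.00 × (1 + 0.024) = 12.2880.
r = 12.2880 / 102.59 + 0.024 = 0.11978 + 0.024 = 0.14378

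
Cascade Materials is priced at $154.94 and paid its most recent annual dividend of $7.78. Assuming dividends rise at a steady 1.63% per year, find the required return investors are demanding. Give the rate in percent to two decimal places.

Rearranging the constant-growth DDM: r = D₁/P₀ + g.
D₁ = 7.78 × (1 + 0.0163) = 7.9068.
r = 7.9068 / 154.94 + 0.0163 = 0.05103 + 0.0163 = 0.06733

6.73%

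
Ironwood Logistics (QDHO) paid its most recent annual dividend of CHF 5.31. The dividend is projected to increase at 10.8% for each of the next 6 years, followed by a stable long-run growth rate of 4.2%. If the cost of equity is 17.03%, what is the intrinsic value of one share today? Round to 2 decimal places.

Two-stage DDM. Project D₁…D_6 at 0.108, terminal growth 0.042, discount at r = 0.1703.
D_1 = 5.8835
D_2 = 6.5189
D_3 = 7.2229
D_4 = 8.0030
D_5 = 8.8673
D_6 = 9.8250
Terminal value at t=6: TV = D_7/(r−g) = 10.2377/(0.1703−0.042) = 79.7947
P₀ = 5.8835/(1+0.1703)^1 + 6.5189/(1+0.1703)^2 + 7.2229/(1+0.1703)^3 + 8.0030/(1+0.1703)^4 + 8.8673/(1+0.1703)^5 + 9.8250/(1+0.1703)^6 + 79.7947/(1+0.1703)^6 = 57.4826

CHF 57.48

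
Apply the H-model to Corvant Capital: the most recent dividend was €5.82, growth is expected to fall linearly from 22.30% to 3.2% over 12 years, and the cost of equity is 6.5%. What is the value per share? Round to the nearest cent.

H-model: P₀ = D₀[(1+g_L) + H(g_S−g_L)]/(r−g_L), with H = 12/2 = 6.
P₀ = 5.82 × [(1+0.032) + 6×(0.223−0.032)] / (0.065−0.032)
   = 5.82 × 2.1780 / 0.033 = 384.1200

€384.12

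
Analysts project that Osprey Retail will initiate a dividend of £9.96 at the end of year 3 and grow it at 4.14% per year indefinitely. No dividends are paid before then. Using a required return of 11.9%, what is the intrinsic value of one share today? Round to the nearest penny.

Deferred-dividend DDM. At t=2 the remaining stream is a growing perpetuity with first payment D_3 = 9.96.
V_2 = D_3/(r−g) = 9.96/(0.119−0.0414) = 128.3505
P₀ = V_2/(1+r)^2 = 128.3505/(1+0.119)^2 = 102.5032

£102.50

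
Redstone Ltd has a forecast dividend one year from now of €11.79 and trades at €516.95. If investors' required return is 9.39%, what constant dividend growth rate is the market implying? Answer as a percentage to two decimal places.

7.11%

From P₀ = D₁/(r − g), the implied growth is g = r − D₁/P₀.
g = 0.0939 − 11.79/516.95 = 0.0939 − 0.02281 = 0.07109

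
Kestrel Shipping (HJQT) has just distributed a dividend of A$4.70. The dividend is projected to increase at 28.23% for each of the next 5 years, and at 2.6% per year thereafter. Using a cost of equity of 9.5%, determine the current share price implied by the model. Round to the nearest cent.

Two-stage DDM. Project D₁…D_5 at 0.2823, terminal growth 0.026, discount at r = 0.095.
D_1 = 6.0268
D_2 = 7.7282
D_3 = 9.9098
D_4 = 12.7074
D_5 = 16.2947
Terminal value at t=5: TV = D_6/(r−g) = 16.7184/(0.095−0.026) = 242.2949
P₀ = 6.0268/(1+0.095)^1 + 7.7282/(1+0.095)^2 + 9.9098/(1+0.095)^3 + 12.7074/(1+0.095)^4 + 16.2947/(1+0.095)^5 + 242.2949/(1+0.095)^5 = 192.5994

A$192.60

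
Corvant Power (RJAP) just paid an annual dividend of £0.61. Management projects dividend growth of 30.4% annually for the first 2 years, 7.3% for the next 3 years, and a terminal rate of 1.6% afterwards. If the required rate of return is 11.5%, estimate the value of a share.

£11.50

Three-stage DDM. Project D₁…D_5; terminal Gordon value at t=5 with g = 0.016; discount at r = 0.115.
D_1 = 0.7954
D_2 = 1.0373
D_3 = 1.1130
D_4 = 1.1942
D_5 = 1.2814
TV_5 = 1.3019/(0.115−0.016) = 13.1505
P₀ = Σ Dₜ/(1+r)ᵗ + TV_5/(1+r)^5 = 11.4976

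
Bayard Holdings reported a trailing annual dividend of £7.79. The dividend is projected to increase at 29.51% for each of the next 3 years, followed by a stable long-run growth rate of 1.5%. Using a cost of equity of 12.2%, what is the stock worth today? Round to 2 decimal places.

Two-stage DDM. Project D₁…D_3 at 0.2951, terminal growth 0.015, discount at r = 0.122.
D_1 = 10.0888
D_2 = 13.0660
D_3 = 16.9218
Terminal value at t=3: TV = D_4/(r−g) = 17.1757/(0.122−0.015) = 160.5202
P₀ = 10.0888/(1+0.122)^1 + 13.0660/(1+0.122)^2 + 16.9218/(1+0.122)^3 + 160.5202/(1+0.122)^3 = 144.9964

£145.00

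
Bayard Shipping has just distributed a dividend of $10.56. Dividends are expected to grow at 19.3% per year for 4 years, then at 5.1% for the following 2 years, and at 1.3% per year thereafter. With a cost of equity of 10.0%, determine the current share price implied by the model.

Three-stage DDM. Project D₁…D_6; terminal Gordon value at t=6 with g = 0.013; discount at r = 0.1.
D_1 = 12.5981
D_2 = 15.0295
D_3 = 17.9302
D_4 = 21.3907
D_5 = 22.4817
D_6 = 23.6282
TV_6 = 23.9354/(0.1−0.013) = 275.1195
P₀ = Σ Dₜ/(1+r)ᵗ + TV_6/(1+r)^6 = 234.5499

$234.55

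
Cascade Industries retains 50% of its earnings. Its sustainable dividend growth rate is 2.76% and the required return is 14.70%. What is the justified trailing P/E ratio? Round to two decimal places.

Payout ratio b = 1 − 0.50 = 0.50.
Justified trailing P/E = b(1+g)/(r−g) = 0.50×(1+0.0276)/(0.147−0.0276) = 4.3032

4.30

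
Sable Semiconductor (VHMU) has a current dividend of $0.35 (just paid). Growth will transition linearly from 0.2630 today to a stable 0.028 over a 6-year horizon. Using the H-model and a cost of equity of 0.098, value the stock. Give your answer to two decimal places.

$8.66

H-model: P₀ = D₀[(1+g_L) + H(g_S−g_L)]/(r−g_L), with H = 6/2 = 3.
P₀ = 0.35 × [(1+0.028) + 3×(0.263−0.028)] / (0.098−0.028)
   = 0.35 × 1.7330 / 0.07 = 8.6650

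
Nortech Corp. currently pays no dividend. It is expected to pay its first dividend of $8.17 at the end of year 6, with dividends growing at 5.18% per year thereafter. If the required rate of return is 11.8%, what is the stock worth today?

$70.66

Deferred-dividend DDM. At t=5 the remaining stream is a growing perpetuity with first payment D_6 = 8.17.
V_5 = D_6/(r−g) = 8.17/(0.118−0.0518) = 123.4139
P₀ = V_5/(1+r)^5 = 123.4139/(1+0.118)^5 = 70.6570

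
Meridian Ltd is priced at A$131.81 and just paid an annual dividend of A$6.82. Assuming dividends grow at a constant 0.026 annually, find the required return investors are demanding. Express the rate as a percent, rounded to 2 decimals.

7.91%

Rearranging the constant-growth DDM: r = D₁/P₀ + g.
D₁ = 6.82 × (1 + 0.026) = 6.9973.
r = 6.9973 / 131.81 + 0.026 = 0.05309 + 0.026 = 0.07909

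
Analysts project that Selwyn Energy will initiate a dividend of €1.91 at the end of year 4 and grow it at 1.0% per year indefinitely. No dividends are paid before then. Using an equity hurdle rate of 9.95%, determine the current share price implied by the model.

€16.06

Deferred-dividend DDM. At t=3 the remaining stream is a growing perpetuity with first payment D_4 = 1.91.
V_3 = D_4/(r−g) = 1.91/(0.0995−0.01) = 21.3408
P₀ = V_3/(1+r)^3 = 21.3408/(1+0.0995)^3 = 16.0555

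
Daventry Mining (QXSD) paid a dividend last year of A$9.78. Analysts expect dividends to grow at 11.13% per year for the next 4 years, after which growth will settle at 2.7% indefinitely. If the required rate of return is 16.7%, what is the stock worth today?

A$93.67

Two-stage DDM. Project D₁…D_4 at 0.1113, terminal growth 0.027, discount at r = 0.167.
D_1 = 10.8685
D_2 = 12.0782
D_3 = 13.4225
D_4 = 14.9164
Terminal value at t=4: TV = D_5/(r−g) = 15.3191/(0.167−0.027) = 109.4225
P₀ = 10.8685/(1+0.167)^1 + 12.0782/(1+0.167)^2 + 13.4225/(1+0.167)^3 + 14.9164/(1+0.167)^4 + 109.4225/(1+0.167)^4 = 93.6657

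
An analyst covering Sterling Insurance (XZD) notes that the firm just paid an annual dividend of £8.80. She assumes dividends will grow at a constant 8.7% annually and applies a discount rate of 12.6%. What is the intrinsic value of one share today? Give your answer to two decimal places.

Gordon growth model: P₀ = D₁/(r − g). D₁ = 8.80 × (1 + 0.087) = 9.5656.
P₀ = 9.5656 / (0.126 − 0.087) = 9.5656 / 0.039 = 245.2718

£245.27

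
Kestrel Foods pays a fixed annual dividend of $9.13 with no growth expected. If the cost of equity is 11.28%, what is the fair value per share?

Zero-growth DDM (perpetuity): P₀ = D/r = 9.13 / 0.1128 = 80.9397

$80.94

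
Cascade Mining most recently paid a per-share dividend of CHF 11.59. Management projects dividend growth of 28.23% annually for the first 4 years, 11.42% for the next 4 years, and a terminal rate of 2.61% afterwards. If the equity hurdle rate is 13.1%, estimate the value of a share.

Three-stage DDM. Project D₁…D_8; terminal Gordon value at t=8 with g = 0.0261; discount at r = 0.131.
D_1 = 14.8619
D_2 = 19.0574
D_3 = 24.4373
D_4 = 31.3359
D_5 = 34.9144
D_6 = 38.9017
D_7 = 43.3442
D_8 = 48.2942
TV_8 = 49.5546/(0.131−0.0261) = 472.3988
P₀ = Σ Dₜ/(1+r)ᵗ + TV_8/(1+r)^8 = 314.3268

CHF 314.33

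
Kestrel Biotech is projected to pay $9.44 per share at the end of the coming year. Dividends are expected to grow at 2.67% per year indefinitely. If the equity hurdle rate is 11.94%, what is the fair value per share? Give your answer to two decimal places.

$101.83

Gordon growth model: P₀ = D₁/(r − g), with D₁ = 9.44 given directly.
P₀ = 9.4400 / (0.1194 − 0.0267) = 9.4400 / 0.0927 = 101.8339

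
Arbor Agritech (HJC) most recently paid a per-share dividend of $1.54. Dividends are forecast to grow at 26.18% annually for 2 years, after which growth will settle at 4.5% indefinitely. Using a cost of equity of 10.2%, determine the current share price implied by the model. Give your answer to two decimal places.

$40.80

Two-stage DDM. Project D₁…D_2 at 0.2618, terminal growth 0.045, discount at r = 0.102.
D_1 = 1.9432
D_2 = 2.4519
Terminal value at t=2: TV = D_3/(r−g) = 2.5622/(0.102−0.045) = 44.9514
P₀ = 1.9432/(1+0.102)^1 + 2.4519/(1+0.102)^2 + 44.9514/(1+0.102)^2 = 40.7975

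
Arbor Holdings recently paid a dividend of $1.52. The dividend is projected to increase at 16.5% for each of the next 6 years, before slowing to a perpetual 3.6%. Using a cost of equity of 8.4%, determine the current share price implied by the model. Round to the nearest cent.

$62.38

Two-stage DDM. Project D₁…D_6 at 0.165, terminal growth 0.036, discount at r = 0.084.
D_1 = 1.7708
D_2 = 2.0630
D_3 = 2.4034
D_4 = 2.7999
D_5 = 3.2619
D_6 = 3.8001
Terminal value at t=6: TV = D_7/(r−g) = 3.9369/(0.084−0.036) = 82.0196
P₀ = 1.7708/(1+0.084)^1 + 2.0630/(1+0.084)^2 + 2.4034/(1+0.084)^3 + 2.7999/(1+0.084)^4 + 3.2619/(1+0.084)^5 + 3.8001/(1+0.084)^6 + 82.0196/(1+0.084)^6 = 62.3778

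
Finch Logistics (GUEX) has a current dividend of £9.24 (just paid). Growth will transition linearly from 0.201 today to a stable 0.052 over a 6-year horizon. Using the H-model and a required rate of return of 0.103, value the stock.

£271.58

H-model: P₀ = D₀[(1+g_L) + H(g_S−g_L)]/(r−g_L), with H = 6/2 = 3.
P₀ = 9.24 × [(1+0.052) + 3×(0.201−0.052)] / (0.103−0.052)
   = 9.24 × 1.4990 / 0.051 = 271.5835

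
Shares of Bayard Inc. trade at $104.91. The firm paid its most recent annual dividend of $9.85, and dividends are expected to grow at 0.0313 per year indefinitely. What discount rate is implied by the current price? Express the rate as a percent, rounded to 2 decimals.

12.81%

Rearranging the constant-growth DDM: r = D₁/P₀ + g.
D₁ = 9.85 × (1 + 0.0313) = 10.1583.
r = 10.1583 / 104.91 + 0.0313 = 0.09683 + 0.0313 = 0.12813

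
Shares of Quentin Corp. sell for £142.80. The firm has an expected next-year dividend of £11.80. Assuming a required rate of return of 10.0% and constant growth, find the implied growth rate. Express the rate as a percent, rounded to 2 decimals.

1.74%

From P₀ = D₁/(r − g), the implied growth is g = r − D₁/P₀.
g = 0.1 − 11.80/142.80 = 0.1 − 0.08263 = 0.01737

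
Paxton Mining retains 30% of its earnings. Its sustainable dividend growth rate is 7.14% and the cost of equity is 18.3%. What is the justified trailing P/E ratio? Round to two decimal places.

Payout ratio b = 1 − 0.30 = 0.70.
Justified trailing P/E = b(1+g)/(r−g) = 0.70×(1+0.0714)/(0.183−0.0714) = 6.7203

6.72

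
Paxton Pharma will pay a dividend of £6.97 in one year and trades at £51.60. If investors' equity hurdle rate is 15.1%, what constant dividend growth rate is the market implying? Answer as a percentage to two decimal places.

From P₀ = D₁/(r − g), the implied growth is g = r − D₁/P₀.
g = 0.151 − 6.97/51.60 = 0.151 − 0.13508 = 0.01592

1.59%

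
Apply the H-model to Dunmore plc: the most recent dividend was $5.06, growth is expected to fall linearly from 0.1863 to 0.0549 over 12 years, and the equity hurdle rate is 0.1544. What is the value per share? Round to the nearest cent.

$93.74

H-model: P₀ = D₀[(1+g_L) + H(g_S−g_L)]/(r−g_L), with H = 12/2 = 6.
P₀ = 5.06 × [(1+0.0549) + 6×(0.1863−0.0549)] / (0.1544−0.0549)
   = 5.06 × 1.8433 / 0.0995 = 93.7397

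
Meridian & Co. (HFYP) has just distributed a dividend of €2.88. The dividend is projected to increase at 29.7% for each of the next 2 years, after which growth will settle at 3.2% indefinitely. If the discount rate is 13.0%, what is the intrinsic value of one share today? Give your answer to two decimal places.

€47.05

Two-stage DDM. Project D₁…D_2 at 0.297, terminal growth 0.032, discount at r = 0.13.
D_1 = 3.7354
D_2 = 4.8448
Terminal value at t=2: TV = D_3/(r−g) = 4.9998/(0.13−0.032) = 51.0183
P₀ = 3.7354/(1+0.13)^1 + 4.8448/(1+0.13)^2 + 51.0183/(1+0.13)^2 = 47.0546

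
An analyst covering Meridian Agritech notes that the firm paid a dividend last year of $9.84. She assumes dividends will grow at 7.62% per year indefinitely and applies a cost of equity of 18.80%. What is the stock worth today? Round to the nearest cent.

$94.72

Gordon growth model: P₀ = D₁/(r − g). D₁ = 9.84 × (1 + 0.0762) = 10.5898.
P₀ = 10.5898 / (0.188 − 0.0762) = 10.5898 / 0.1118 = 94.7210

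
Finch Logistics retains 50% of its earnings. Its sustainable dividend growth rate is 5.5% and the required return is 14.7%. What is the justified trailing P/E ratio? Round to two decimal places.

Payout ratio b = 1 − 0.50 = 0.50.
Justified trailing P/E = b(1+g)/(r−g) = 0.50×(1+0.055)/(0.147−0.055) = 5.7337

5.73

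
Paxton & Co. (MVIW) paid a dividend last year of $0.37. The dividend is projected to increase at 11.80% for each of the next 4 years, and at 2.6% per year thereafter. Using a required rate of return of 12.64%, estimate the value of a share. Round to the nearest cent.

$5.12

Two-stage DDM. Project D₁…D_4 at 0.118, terminal growth 0.026, discount at r = 0.1264.
D_1 = 0.4137
D_2 = 0.4625
D_3 = 0.5170
D_4 = 0.5781
Terminal value at t=4: TV = D_5/(r−g) = 0.5931/(0.1264−0.026) = 5.9072
P₀ = 0.4137/(1+0.1264)^1 + 0.4625/(1+0.1264)^2 + 0.5170/(1+0.1264)^3 + 0.5781/(1+0.1264)^4 + 5.9072/(1+0.1264)^4 = 5.1222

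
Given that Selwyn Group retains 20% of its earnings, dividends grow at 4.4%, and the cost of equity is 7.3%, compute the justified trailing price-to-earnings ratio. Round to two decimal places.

28.80

Payout ratio b = 1 − 0.20 = 0.80.
Justified trailing P/E = b(1+g)/(r−g) = 0.80×(1+0.044)/(0.073−0.044) = 28.8000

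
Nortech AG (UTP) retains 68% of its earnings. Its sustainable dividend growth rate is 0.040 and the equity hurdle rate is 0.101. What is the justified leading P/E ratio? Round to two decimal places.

5.25

Payout ratio b = 1 − 0.68 = 0.32.
Justified leading P/E = b/(r−g) = 0.32/(0.101−0.04) = 5.2459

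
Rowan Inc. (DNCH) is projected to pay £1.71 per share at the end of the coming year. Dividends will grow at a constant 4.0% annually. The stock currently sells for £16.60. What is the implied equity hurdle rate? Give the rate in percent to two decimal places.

Rearranging the constant-growth DDM: r = D₁/P₀ + g.
r = 1.7100 / 16.60 + 0.04 = 0.10301 + 0.04 = 0.14301

14.30%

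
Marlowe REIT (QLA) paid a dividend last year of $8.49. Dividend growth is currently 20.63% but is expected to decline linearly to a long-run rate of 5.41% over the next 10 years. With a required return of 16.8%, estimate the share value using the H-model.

$135.30

H-model: P₀ = D₀[(1+g_L) + H(g_S−g_L)]/(r−g_L), with H = 10/2 = 5.
P₀ = 8.49 × [(1+0.0541) + 5×(0.2063−0.0541)] / (0.168−0.0541)
   = 8.49 × 1.8151 / 0.1139 = 135.2959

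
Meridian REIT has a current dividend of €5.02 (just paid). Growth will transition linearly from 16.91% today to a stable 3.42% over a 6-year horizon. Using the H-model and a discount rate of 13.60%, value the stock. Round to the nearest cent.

H-model: P₀ = D₀[(1+g_L) + H(g_S−g_L)]/(r−g_L), with H = 6/2 = 3.
P₀ = 5.02 × [(1+0.0342) + 3×(0.1691−0.0342)] / (0.136−0.0342)
   = 5.02 × 1.4389 / 0.1018 = 70.9556

€70.96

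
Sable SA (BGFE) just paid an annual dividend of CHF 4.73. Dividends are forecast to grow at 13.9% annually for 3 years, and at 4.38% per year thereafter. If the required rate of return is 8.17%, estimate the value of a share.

CHF 167.83

Two-stage DDM. Project D₁…D_3 at 0.139, terminal growth 0.0438, discount at r = 0.0817.
D_1 = 5.3875
D_2 = 6.1363
D_3 = 6.9893
Terminal value at t=3: TV = D_4/(r−g) = 7.2954/(0.0817−0.0438) = 192.4910
P₀ = 5.3875/(1+0.0817)^1 + 6.1363/(1+0.0817)^2 + 6.9893/(1+0.0817)^3 + 192.4910/(1+0.0817)^3 = 167.8334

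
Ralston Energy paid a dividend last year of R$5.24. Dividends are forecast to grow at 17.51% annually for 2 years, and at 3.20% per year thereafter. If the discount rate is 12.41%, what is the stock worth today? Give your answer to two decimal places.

Two-stage DDM. Project D₁…D_2 at 0.1751, terminal growth 0.032, discount at r = 0.1241.
D_1 = 6.1575
D_2 = 7.2357
Terminal value at t=2: TV = D_3/(r−g) = 7.4672/(0.1241−0.032) = 81.0776
P₀ = 6.1575/(1+0.1241)^1 + 7.2357/(1+0.1241)^2 + 81.0776/(1+0.1241)^2 = 75.3679

R$75.37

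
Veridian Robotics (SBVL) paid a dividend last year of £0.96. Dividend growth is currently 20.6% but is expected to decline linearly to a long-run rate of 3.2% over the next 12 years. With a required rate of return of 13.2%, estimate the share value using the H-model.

£19.93

H-model: P₀ = D₀[(1+g_L) + H(g_S−g_L)]/(r−g_L), with H = 12/2 = 6.
P₀ = 0.96 × [(1+0.032) + 6×(0.206−0.032)] / (0.132−0.032)
   = 0.96 × 2.0760 / 0.1 = 19.9296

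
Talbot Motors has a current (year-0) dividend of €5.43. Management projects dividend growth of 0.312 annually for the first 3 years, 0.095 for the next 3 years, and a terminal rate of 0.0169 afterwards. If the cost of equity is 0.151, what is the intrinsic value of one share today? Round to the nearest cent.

Three-stage DDM. Project D₁…D_6; terminal Gordon value at t=6 with g = 0.0169; discount at r = 0.151.
D_1 = 7.1242
D_2 = 9.3469
D_3 = 12.2631
D_4 = 13.4281
D_5 = 14.7038
D_6 = 16.1007
TV_6 = 16.3728/(0.151−0.0169) = 122.0937
P₀ = Σ Dₜ/(1+r)ᵗ + TV_6/(1+r)^6 = 95.6511

€95.65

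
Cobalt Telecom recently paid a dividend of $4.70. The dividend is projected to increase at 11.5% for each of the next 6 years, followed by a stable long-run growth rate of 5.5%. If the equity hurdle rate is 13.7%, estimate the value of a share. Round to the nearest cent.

Two-stage DDM. Project D₁…D_6 at 0.115, terminal growth 0.055, discount at r = 0.137.
D_1 = 5.2405
D_2 = 5.8432
D_3 = 6.5151
D_4 = 7.2644
D_5 = 8.0998
D_6 = 9.0312
Terminal value at t=6: TV = D_7/(r−g) = 9.5280/(0.137−0.055) = 116.1945
P₀ = 5.2405/(1+0.137)^1 + 5.8432/(1+0.137)^2 + 6.5151/(1+0.137)^3 + 7.2644/(1+0.137)^4 + 8.0998/(1+0.137)^5 + 9.0312/(1+0.137)^6 + 116.1945/(1+0.137)^6 = 80.1309

$80.13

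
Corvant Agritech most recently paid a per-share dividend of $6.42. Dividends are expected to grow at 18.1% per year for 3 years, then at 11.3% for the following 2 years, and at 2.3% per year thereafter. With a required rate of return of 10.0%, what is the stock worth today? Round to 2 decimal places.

$146.48

Three-stage DDM. Project D₁…D_5; terminal Gordon value at t=5 with g = 0.023; discount at r = 0.1.
D_1 = 7.5820
D_2 = 8.9544
D_3 = 10.5751
D_4 = 11.7701
D_5 = 13.1001
TV_5 = 13.4014/(0.1−0.023) = 174.0444
P₀ = Σ Dₜ/(1+r)ᵗ + TV_5/(1+r)^5 = 146.4794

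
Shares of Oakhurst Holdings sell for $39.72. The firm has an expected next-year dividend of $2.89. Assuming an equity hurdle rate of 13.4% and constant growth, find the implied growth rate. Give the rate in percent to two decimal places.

6.12%

From P₀ = D₁/(r − g), the implied growth is g = r − D₁/P₀.
g = 0.134 − 2.89/39.72 = 0.134 − 0.07276 = 0.06124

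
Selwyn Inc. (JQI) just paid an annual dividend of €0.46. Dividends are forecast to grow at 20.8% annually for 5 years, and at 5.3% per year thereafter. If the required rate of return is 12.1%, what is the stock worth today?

Two-stage DDM. Project D₁…D_5 at 0.208, terminal growth 0.053, discount at r = 0.121.
D_1 = 0.5557
D_2 = 0.6713
D_3 = 0.8109
D_4 = 0.9795
D_5 = 1.1833
Terminal value at t=5: TV = D_6/(r−g) = 1.2460/(0.121−0.053) = 18.3236
P₀ = 0.5557/(1+0.121)^1 + 0.6713/(1+0.121)^2 + 0.8109/(1+0.121)^3 + 0.9795/(1+0.121)^4 + 1.1833/(1+0.121)^5 + 18.3236/(1+0.121)^5 = 13.2453

€13.25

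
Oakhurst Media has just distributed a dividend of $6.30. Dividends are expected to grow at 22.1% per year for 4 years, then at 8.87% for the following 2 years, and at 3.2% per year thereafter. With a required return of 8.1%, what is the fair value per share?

$274.27

Three-stage DDM. Project D₁…D_6; terminal Gordon value at t=6 with g = 0.032; discount at r = 0.081.
D_1 = 7.6923
D_2 = 9.3923
D_3 = 11.4680
D_4 = 14.0024
D_5 = 15.2444
D_6 = 16.5966
TV_6 = 17.1277/(0.081−0.032) = 349.5451
P₀ = Σ Dₜ/(1+r)ᵗ + TV_6/(1+r)^6 = 274.2669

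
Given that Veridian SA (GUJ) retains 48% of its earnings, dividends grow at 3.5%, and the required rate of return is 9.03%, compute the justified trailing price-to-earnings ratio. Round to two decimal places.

Payout ratio b = 1 − 0.48 = 0.52.
Justified trailing P/E = b(1+g)/(r−g) = 0.52×(1+0.035)/(0.0903−0.035) = 9.7324

9.73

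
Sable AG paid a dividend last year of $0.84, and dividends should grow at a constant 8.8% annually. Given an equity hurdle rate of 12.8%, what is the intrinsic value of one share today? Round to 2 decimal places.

$22.85

Gordon growth model: P₀ = D₁/(r − g). D₁ = 0.84 × (1 + 0.088) = 0.9139.
P₀ = 0.9139 / (0.128 − 0.088) = 0.9139 / 0.04 = 22.8480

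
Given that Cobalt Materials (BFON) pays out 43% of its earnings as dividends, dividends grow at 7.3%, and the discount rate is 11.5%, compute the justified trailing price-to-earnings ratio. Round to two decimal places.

10.99

Justified trailing P/E = b(1+g)/(r−g) = 0.43×(1+0.073)/(0.115−0.073) = 10.9855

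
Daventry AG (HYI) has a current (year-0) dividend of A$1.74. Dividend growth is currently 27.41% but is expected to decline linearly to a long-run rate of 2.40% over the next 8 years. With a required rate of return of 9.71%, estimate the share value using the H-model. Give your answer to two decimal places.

H-model: P₀ = D₀[(1+g_L) + H(g_S−g_L)]/(r−g_L), with H = 8/2 = 4.
P₀ = 1.74 × [(1+0.024) + 4×(0.2741−0.024)] / (0.0971−0.024)
   = 1.74 × 2.0244 / 0.0731 = 48.1868

A$48.19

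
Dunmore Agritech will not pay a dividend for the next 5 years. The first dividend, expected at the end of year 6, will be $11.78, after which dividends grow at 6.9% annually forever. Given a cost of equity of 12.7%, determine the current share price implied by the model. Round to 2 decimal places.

$111.71

Deferred-dividend DDM. At t=5 the remaining stream is a growing perpetuity with first payment D_6 = 11.78.
V_5 = D_6/(r−g) = 11.78/(0.127−0.069) = 203.1034
P₀ = V_5/(1+r)^5 = 203.1034/(1+0.127)^5 = 111.7115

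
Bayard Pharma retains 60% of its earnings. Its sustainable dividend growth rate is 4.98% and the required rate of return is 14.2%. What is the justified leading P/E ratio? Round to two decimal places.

4.34

Payout ratio b = 1 − 0.60 = 0.40.
Justified leading P/E = b/(r−g) = 0.40/(0.142−0.0498) = 4.3384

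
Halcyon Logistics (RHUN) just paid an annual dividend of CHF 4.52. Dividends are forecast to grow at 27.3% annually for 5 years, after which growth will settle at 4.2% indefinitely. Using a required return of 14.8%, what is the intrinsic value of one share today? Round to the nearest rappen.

Two-stage DDM. Project D₁…D_5 at 0.273, terminal growth 0.042, discount at r = 0.148.
D_1 = 5.7540
D_2 = 7.3248
D_3 = 9.3245
D_4 = 11.8700
D_5 = 15.1106
Terminal value at t=5: TV = D_6/(r−g) = 15.7452/(0.148−0.042) = 148.5396
P₀ = 5.7540/(1+0.148)^1 + 7.3248/(1+0.148)^2 + 9.3245/(1+0.148)^3 + 11.8700/(1+0.148)^4 + 15.1106/(1+0.148)^5 + 148.5396/(1+0.148)^5 = 105.6416

CHF 105.64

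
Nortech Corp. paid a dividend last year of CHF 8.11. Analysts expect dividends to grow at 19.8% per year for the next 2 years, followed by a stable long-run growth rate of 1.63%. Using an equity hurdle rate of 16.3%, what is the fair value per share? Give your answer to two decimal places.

CHF 76.58

Two-stage DDM. Project D₁…D_2 at 0.198, terminal growth 0.0163, discount at r = 0.163.
D_1 = 9.7158
D_2 = 11.6395
Terminal value at t=2: TV = D_3/(r−g) = 11.8292/(0.163−0.0163) = 80.6355
P₀ = 9.7158/(1+0.163)^1 + 11.6395/(1+0.163)^2 + 80.6355/(1+0.163)^2 = 76.5761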